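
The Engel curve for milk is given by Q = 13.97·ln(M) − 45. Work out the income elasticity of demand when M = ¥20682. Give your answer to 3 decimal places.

At M = 20682: Q = 93.820.
dQ/dM = 13.97/M = 0.000675467 at this income.
η = (dQ/dM)·(M/Q) = 0.000675467 × (20682/93.820) = 0.149.

0.149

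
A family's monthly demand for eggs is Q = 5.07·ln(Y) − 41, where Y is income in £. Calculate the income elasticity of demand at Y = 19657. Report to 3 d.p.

0.556

At Y = 19657: Q = 9.123.
dQ/dY = 5.07/Y = 0.000257923 at this income.
η = (dQ/dY)·(Y/Q) = 0.000257923 × (19657/9.123) = 0.556.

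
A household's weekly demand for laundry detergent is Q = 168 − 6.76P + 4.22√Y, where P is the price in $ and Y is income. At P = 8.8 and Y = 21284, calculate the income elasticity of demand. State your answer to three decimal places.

0.425

At P = 8.8, Y = 21284: Q = 724.169.
Holding P constant, ∂Q/∂Y = 4.22/(2√Y) = 0.0144629.
η_Y = (∂Q/∂Y)·(Y/Q) = 0.0144629 × (21284/724.169) = 0.425.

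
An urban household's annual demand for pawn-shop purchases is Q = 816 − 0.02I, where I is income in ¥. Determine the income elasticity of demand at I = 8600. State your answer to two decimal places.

-0.27

At I = 8600: Q = 644.000.
dQ/dI = −0.02.
η = (dQ/dI)·(I/Q) = -0.02 × (8600/644.000) = -0.27.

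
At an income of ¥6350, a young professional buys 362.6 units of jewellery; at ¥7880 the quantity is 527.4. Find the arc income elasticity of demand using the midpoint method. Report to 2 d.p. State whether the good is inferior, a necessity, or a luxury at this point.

1.72 (luxury)

ΔQ = 527.4 − 362.6 = 164.8; midpoint Q̄ = (362.6 + 527.4)/2 = 445.
ΔI = 7880 − 6350 = 1530; midpoint Ī = (6350 + 7880)/2 = 7115.
η = (ΔQ/Q̄) ÷ (ΔI/Ī) = (164.8/445) ÷ (1530/7115) = 1.72.
η > 1 ⇒ luxury.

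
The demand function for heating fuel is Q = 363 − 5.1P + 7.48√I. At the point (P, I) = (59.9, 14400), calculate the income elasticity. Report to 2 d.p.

0.47

At P = 59.9, I = 14400: Q = 955.110.
Holding P constant, ∂Q/∂I = 7.48/(2√I) = 0.0311667.
η_I = (∂Q/∂I)·(I/Q) = 0.0311667 × (14400/955.110) = 0.47.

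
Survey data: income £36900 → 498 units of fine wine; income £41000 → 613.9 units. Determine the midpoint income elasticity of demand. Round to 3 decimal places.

ΔQ = 613.9 − 498 = 115.9; midpoint Q̄ = (498 + 613.9)/2 = 555.95.
ΔI = 41000 − 36900 = 4100; midpoint Ī = (36900 + 41000)/2 = 38950.
η = (ΔQ/Q̄) ÷ (ΔI/Ī) = (115.9/555.95) ÷ (4100/38950) = 1.980.

1.980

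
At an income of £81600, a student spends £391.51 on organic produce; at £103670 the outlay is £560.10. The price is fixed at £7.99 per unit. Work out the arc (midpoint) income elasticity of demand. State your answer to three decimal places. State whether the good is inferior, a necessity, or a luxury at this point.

1.487 (luxury)

With a constant price, Q₁ = 391.51/7.99 = 49.000 and Q₂ = 560.10/7.99 = 70.100 (equivalently, work directly with expenditure since P cancels).
Midpoint %ΔQ = (560.10 − 391.51)/475.81 = 0.35433; midpoint %ΔI = (103670 − 81600)/92635 = 0.23825.
η = 0.35433 / 0.23825 = 1.487.
η > 1 ⇒ luxury.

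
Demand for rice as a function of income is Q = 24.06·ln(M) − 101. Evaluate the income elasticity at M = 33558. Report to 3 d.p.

At M = 33558: Q = 149.730.
dQ/dM = 24.06/M = 0.000716968 at this income.
η = (dQ/dM)·(M/Q) = 0.000716968 × (33558/149.730) = 0.161.

0.161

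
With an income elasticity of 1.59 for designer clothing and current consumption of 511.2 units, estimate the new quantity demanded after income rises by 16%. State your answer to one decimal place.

%ΔQ ≈ η × %ΔI = 1.59 × 16% = 25.44%.
New Q ≈ 511.2 × (1 + 0.2544) = 641.2.

641.2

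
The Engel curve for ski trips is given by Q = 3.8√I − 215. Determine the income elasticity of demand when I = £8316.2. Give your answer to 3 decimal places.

1.317

At I = 8316.2: Q = 131.534.
dQ/dI = 3.8/(2√I) = 0.0208349 at this income.
η = (dQ/dI)·(I/Q) = 0.0208349 × (8316.2/131.534) = 1.317.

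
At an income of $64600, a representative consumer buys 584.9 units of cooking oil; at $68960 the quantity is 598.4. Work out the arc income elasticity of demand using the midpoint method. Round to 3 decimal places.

0.349

ΔQ = 598.4 − 584.9 = 13.5; midpoint Q̄ = (584.9 + 598.4)/2 = 591.65.
ΔI = 68960 − 64600 = 4360; midpoint Ī = (64600 + 68960)/2 = 66780.
η = (ΔQ/Q̄) ÷ (ΔI/Ī) = (13.5/591.65) ÷ (4360/66780) = 0.349.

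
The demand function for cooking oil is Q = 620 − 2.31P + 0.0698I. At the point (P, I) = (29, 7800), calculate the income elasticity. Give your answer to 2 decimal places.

At P = 29, I = 7800: Q = 1097.450.
Holding P constant, ∂Q/∂I = 0.0698.
η_I = (∂Q/∂I)·(I/Q) = 0.0698 × (7800/1097.450) = 0.50.

0.50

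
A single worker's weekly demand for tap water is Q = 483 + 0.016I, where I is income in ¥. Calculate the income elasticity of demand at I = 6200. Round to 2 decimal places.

At I = 6200: Q = 582.200.
dQ/dI = 0.016.
η = (dQ/dI)·(I/Q) = 0.016 × (6200/582.200) = 0.17.

0.17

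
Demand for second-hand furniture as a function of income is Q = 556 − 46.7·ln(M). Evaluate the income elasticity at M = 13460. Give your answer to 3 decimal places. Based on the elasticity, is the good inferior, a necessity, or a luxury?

At M = 13460: Q = 112.001.
dQ/dM = -46.7/M = -0.00346954 at this income.
η = (dQ/dM)·(M/Q) = -0.00346954 × (13460/112.001) = -0.417.
Since η < 0, the good is an inferior good.

-0.417 (inferior good)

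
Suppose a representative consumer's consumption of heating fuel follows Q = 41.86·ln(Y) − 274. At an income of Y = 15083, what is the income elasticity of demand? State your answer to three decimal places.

0.325

At Y = 15083: Q = 128.749.
dQ/dY = 41.86/Y = 0.00277531 at this income.
η = (dQ/dY)·(Y/Q) = 0.00277531 × (15083/128.749) = 0.325.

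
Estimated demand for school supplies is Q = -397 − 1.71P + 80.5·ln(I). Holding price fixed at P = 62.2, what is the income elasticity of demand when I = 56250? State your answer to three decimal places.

At P = 62.2, I = 56250: Q = 377.112.
Holding P constant, ∂Q/∂I = 80.5/I = 0.00143111.
η_I = (∂Q/∂I)·(I/Q) = 0.00143111 × (56250/377.112) = 0.213.

0.213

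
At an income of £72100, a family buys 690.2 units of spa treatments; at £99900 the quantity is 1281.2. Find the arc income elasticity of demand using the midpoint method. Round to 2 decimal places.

1.85

ΔQ = 1281.2 − 690.2 = 591; midpoint Q̄ = (690.2 + 1281.2)/2 = 985.7.
ΔI = 99900 − 72100 = 27800; midpoint Ī = (72100 + 99900)/2 = 86000.
η = (ΔQ/Q̄) ÷ (ΔI/Ī) = (591/985.7) ÷ (27800/86000) = 1.85.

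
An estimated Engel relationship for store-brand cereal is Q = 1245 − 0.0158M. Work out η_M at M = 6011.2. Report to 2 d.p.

At M = 6011.2: Q = 1150.023.
dQ/dM = −0.0158.
η = (dQ/dM)·(M/Q) = -0.0158 × (6011.2/1150.023) = -0.08.

-0.08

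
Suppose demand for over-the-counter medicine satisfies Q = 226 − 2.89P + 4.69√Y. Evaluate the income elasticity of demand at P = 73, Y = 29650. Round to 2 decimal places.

0.49

At P = 73, Y = 29650: Q = 822.609.
Holding P constant, ∂Q/∂Y = 4.69/(2√Y) = 0.0136185.
η_Y = (∂Q/∂Y)·(Y/Q) = 0.0136185 × (29650/822.609) = 0.49.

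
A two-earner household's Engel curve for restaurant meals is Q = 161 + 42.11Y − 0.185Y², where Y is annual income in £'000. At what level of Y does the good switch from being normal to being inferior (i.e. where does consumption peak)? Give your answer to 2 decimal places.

dQ/dY = 42.11 − 0.37Y.
The good is inferior where dQ/dY < 0. Setting dQ/dY = 0 gives Y = 42.11 / 0.37 = 113.81.

113.81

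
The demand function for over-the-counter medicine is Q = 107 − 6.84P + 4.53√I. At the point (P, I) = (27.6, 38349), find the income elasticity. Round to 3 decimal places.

0.551

At P = 27.6, I = 38349: Q = 805.321.
Holding P constant, ∂Q/∂I = 4.53/(2√I) = 0.0115662.
η_I = (∂Q/∂I)·(I/Q) = 0.0115662 × (38349/805.321) = 0.551.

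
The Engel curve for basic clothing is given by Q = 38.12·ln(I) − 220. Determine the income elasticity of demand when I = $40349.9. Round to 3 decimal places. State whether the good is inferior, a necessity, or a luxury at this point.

At I = 40349.9: Q = 184.276.
dQ/dI = 38.12/I = 0.000944736 at this income.
η = (dQ/dI)·(I/Q) = 0.000944736 × (40349.9/184.276) = 0.207.
Since 0 < η < 1, the good is a necessity.

0.207 (necessity)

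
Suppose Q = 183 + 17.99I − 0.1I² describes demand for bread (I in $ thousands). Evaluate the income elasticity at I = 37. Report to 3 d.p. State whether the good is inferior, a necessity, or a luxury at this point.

At I = 37: Q = 711.7300.
dQ/dI = 17.99 − 0.2I = 10.59000.
η = (dQ/dI)·(I/Q) = 10.59000 × (37/711.7300) = 0.551.
0 < η < 1 ⇒ necessity.

0.551 (necessity)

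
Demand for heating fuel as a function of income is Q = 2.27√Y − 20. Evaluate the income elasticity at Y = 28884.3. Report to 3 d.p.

At Y = 28884.3: Q = 365.795.
dQ/dY = 2.27/(2√Y) = 0.00667828 at this income.
η = (dQ/dY)·(Y/Q) = 0.00667828 × (28884.3/365.795) = 0.527.

0.527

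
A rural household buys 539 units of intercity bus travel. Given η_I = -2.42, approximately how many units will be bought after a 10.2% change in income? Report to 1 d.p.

406.0

%ΔQ ≈ η × %ΔI = -2.42 × 10.2% = -24.684%.
New Q ≈ 539 × (1 − 0.24684) = 406.0.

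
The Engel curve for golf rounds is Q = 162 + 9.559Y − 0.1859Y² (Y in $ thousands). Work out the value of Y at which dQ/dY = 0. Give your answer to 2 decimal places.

dQ/dY = 9.559 − 0.3718Y.
The good is inferior where dQ/dY < 0. Setting dQ/dY = 0 gives Y = 9.559 / 0.3718 = 25.71.

25.71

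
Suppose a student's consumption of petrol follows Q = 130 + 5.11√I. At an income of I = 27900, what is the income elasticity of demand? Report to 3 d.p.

0.434

At I = 27900: Q = 983.538.
dQ/dI = 5.11/(2√I) = 0.0152964 at this income.
η = (dQ/dI)·(I/Q) = 0.0152964 × (27900/983.538) = 0.434.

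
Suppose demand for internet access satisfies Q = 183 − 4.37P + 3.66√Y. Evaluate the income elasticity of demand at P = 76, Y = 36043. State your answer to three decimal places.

At P = 76, Y = 36043: Q = 545.731.
Holding P constant, ∂Q/∂Y = 3.66/(2√Y) = 0.00963919.
η_Y = (∂Q/∂Y)·(Y/Q) = 0.00963919 × (36043/545.731) = 0.637.

0.637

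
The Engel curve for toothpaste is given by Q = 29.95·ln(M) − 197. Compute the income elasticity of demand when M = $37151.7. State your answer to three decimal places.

0.253

At M = 37151.7: Q = 118.157.
dQ/dM = 29.95/M = 0.000806154 at this income.
η = (dQ/dM)·(M/Q) = 0.000806154 × (37151.7/118.157) = 0.253.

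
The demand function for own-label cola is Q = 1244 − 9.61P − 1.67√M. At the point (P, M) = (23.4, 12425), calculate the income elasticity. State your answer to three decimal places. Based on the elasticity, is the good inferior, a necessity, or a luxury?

At P = 23.4, M = 12425: Q = 832.975.
Holding P constant, ∂Q/∂M = -1.67/(2√M) = -0.00749097.
η_M = (∂Q/∂M)·(M/Q) = -0.00749097 × (12425/832.975) = -0.112.
Since η < 0, this is an inferior good.

-0.112 (inferior good)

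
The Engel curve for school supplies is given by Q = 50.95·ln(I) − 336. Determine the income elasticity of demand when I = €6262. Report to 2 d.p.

0.47

At I = 6262: Q = 109.418.
dQ/dI = 50.95/I = 0.00813638 at this income.
η = (dQ/dI)·(I/Q) = 0.00813638 × (6262/109.418) = 0.47.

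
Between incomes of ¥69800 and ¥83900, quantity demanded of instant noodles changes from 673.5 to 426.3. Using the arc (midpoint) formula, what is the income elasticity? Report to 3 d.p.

ΔQ = 426.3 − 673.5 = -247.2; midpoint Q̄ = (673.5 + 426.3)/2 = 549.9.
ΔI = 83900 − 69800 = 14100; midpoint Ī = (69800 + 83900)/2 = 76850.
η = (ΔQ/Q̄) ÷ (ΔI/Ī) = (-247.2/549.9) ÷ (14100/76850) = -2.450.

-2.450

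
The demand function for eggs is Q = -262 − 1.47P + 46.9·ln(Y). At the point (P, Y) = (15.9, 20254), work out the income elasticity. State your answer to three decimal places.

0.261

At P = 15.9, Y = 20254: Q = 179.692.
Holding P constant, ∂Q/∂Y = 46.9/Y = 0.00231559.
η_Y = (∂Q/∂Y)·(Y/Q) = 0.00231559 × (20254/179.692) = 0.261.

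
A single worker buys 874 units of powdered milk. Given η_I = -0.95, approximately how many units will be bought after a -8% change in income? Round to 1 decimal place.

940.4

%ΔQ ≈ η × %ΔI = -0.95 × (-8%) = 7.6%.
New Q ≈ 874 × (1 + 0.076) = 940.4.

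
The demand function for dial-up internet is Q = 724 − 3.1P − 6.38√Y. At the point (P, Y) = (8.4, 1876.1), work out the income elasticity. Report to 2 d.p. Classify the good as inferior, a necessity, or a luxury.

-0.33 (inferior good)

At P = 8.4, Y = 1876.1: Q = 421.617.
Holding P constant, ∂Q/∂Y = -6.38/(2√Y) = -0.0736483.
η_Y = (∂Q/∂Y)·(Y/Q) = -0.0736483 × (1876.1/421.617) = -0.33.
Since η < 0, this is an inferior good.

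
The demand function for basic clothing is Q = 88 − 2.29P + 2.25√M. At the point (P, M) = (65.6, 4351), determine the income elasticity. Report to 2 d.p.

0.86

At P = 65.6, M = 4351: Q = 86.191.
Holding P constant, ∂Q/∂M = 2.25/(2√M) = 0.0170552.
η_M = (∂Q/∂M)·(M/Q) = 0.0170552 × (4351/86.191) = 0.86.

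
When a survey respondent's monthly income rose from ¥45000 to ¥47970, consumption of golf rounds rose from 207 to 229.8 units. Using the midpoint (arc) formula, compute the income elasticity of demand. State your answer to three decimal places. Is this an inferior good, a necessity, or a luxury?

ΔQ = 229.8 − 207 = 22.8; midpoint Q̄ = (207 + 229.8)/2 = 218.4.
ΔI = 47970 − 45000 = 2970; midpoint Ī = (45000 + 47970)/2 = 46485.
η = (ΔQ/Q̄) ÷ (ΔI/Ī) = (22.8/218.4) ÷ (2970/46485) = 1.634.
η > 1 ⇒ luxury.

1.634 (luxury)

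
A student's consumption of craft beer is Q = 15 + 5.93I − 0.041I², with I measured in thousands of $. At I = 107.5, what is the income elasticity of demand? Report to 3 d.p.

-1.736

At I = 107.5: Q = 178.6688.
dQ/dI = 5.93 − 0.082I = -2.88500.
η = (dQ/dI)·(I/Q) = -2.88500 × (107.5/178.6688) = -1.736.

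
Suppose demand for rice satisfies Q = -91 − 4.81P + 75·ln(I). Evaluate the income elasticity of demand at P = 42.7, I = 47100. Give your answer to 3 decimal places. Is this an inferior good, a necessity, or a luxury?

At P = 42.7, I = 47100: Q = 510.615.
Holding P constant, ∂Q/∂I = 75/I = 0.00159236.
η_I = (∂Q/∂I)·(I/Q) = 0.00159236 × (47100/510.615) = 0.147.
Since 0 < η < 1, this is a necessity.

0.147 (necessity)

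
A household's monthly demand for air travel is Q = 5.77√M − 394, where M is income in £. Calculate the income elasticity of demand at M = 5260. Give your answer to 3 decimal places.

8.549

At M = 5260: Q = 24.474.
dQ/dM = 5.77/(2√M) = 0.0397789 at this income.
η = (dQ/dM)·(M/Q) = 0.0397789 × (5260/24.474) = 8.549.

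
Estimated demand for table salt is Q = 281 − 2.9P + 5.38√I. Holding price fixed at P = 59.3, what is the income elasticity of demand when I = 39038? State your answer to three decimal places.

0.453

At P = 59.3, I = 39038: Q = 1172.012.
Holding P constant, ∂Q/∂I = 5.38/(2√I) = 0.0136147.
η_I = (∂Q/∂I)·(I/Q) = 0.0136147 × (39038/1172.012) = 0.453.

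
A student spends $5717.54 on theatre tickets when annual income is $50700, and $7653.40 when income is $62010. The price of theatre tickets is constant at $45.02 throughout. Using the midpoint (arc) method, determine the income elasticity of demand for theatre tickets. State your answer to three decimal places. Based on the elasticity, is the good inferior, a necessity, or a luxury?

With a constant price, Q₁ = 5717.54/45.02 = 127.000 and Q₂ = 7653.40/45.02 = 170.000 (equivalently, work directly with expenditure since P cancels).
Midpoint %ΔQ = (7653.40 − 5717.54)/6685.47 = 0.28956; midpoint %ΔI = (62010 − 50700)/56355 = 0.20069.
η = 0.28956 / 0.20069 = 1.443.
η > 1 ⇒ luxury.

1.443 (luxury)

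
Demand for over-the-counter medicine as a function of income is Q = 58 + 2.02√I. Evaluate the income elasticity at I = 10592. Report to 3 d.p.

0.391

At I = 10592: Q = 265.893.
dQ/dI = 2.02/(2√I) = 0.00981369 at this income.
η = (dQ/dI)·(I/Q) = 0.00981369 × (10592/265.893) = 0.391.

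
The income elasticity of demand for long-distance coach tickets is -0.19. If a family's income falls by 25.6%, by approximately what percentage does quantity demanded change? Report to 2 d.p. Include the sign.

4.86%

%ΔQ ≈ η × %ΔI = -0.19 × (-25.6%) = 4.86%.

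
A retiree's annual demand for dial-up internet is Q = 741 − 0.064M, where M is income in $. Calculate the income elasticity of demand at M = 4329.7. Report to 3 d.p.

At M = 4329.7: Q = 463.899.
dQ/dM = −0.064.
η = (dQ/dM)·(M/Q) = -0.064 × (4329.7/463.899) = -0.597.

-0.597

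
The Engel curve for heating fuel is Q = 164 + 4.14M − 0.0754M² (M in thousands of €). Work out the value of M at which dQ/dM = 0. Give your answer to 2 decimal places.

dQ/dM = 4.14 − 0.1508M.
The good is inferior where dQ/dM < 0. Setting dQ/dM = 0 gives M = 4.14 / 0.1508 = 27.45.

27.45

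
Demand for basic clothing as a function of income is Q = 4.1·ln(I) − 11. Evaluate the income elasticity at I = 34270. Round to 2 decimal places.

0.13

At I = 34270: Q = 31.812.
dQ/dI = 4.1/I = 0.000119638 at this income.
η = (dQ/dI)·(I/Q) = 0.000119638 × (34270/31.812) = 0.13.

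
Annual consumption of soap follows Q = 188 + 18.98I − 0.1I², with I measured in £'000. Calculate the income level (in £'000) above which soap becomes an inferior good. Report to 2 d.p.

94.90

dQ/dI = 18.98 − 0.2I.
The good is inferior where dQ/dI < 0. Setting dQ/dI = 0 gives I = 18.98 / 0.2 = 94.90.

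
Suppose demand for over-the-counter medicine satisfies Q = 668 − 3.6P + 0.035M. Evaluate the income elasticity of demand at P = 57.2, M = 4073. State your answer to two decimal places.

0.24

At P = 57.2, M = 4073: Q = 604.635.
Holding P constant, ∂Q/∂M = 0.035.
η_M = (∂Q/∂M)·(M/Q) = 0.035 × (4073/604.635) = 0.24.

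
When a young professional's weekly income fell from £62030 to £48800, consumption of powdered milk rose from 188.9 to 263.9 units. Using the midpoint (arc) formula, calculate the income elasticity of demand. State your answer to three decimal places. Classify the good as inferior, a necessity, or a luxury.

-1.388 (inferior good)

ΔQ = 263.9 − 188.9 = 75; midpoint Q̄ = (188.9 + 263.9)/2 = 226.4.
ΔI = 48800 − 62030 = -13230; midpoint Ī = (62030 + 48800)/2 = 55415.
η = (ΔQ/Q̄) ÷ (ΔI/Ī) = (75/226.4) ÷ (-13230/55415) = -1.388.
η < 0 ⇒ inferior good.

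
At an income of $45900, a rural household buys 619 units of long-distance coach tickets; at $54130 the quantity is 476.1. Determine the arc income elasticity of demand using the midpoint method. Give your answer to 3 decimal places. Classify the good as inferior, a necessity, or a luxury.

-1.586 (inferior good)

ΔQ = 476.1 − 619 = -142.9; midpoint Q̄ = (619 + 476.1)/2 = 547.55.
ΔI = 54130 − 45900 = 8230; midpoint Ī = (45900 + 54130)/2 = 50015.
η = (ΔQ/Q̄) ÷ (ΔI/Ī) = (-142.9/547.55) ÷ (8230/50015) = -1.586.
η < 0 ⇒ inferior good.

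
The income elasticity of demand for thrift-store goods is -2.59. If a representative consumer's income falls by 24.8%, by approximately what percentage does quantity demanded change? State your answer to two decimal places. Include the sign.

%ΔQ ≈ η × %ΔI = -2.59 × (-24.8%) = 64.23%.

64.23%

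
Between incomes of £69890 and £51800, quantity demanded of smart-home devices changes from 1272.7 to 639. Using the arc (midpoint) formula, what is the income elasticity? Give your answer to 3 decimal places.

2.230

ΔQ = 639 − 1272.7 = -633.7; midpoint Q̄ = (1272.7 + 639)/2 = 955.85.
ΔI = 51800 − 69890 = -18090; midpoint Ī = (69890 + 51800)/2 = 60845.
η = (ΔQ/Q̄) ÷ (ΔI/Ī) = (-633.7/955.85) ÷ (-18090/60845) = 2.230.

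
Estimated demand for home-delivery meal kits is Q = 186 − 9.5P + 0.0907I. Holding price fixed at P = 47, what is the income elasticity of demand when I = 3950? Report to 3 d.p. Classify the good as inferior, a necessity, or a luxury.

At P = 47, I = 3950: Q = 97.765.
Holding P constant, ∂Q/∂I = 0.0907.
η_I = (∂Q/∂I)·(I/Q) = 0.0907 × (3950/97.765) = 3.665.
Since η > 1, this is a luxury.

3.665 (luxury)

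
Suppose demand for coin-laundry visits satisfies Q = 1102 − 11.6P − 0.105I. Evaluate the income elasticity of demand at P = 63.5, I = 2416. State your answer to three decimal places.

-2.271

At P = 63.5, I = 2416: Q = 111.720.
Holding P constant, ∂Q/∂I = −0.105.
η_I = (∂Q/∂I)·(I/Q) = -0.105 × (2416/111.720) = -2.271.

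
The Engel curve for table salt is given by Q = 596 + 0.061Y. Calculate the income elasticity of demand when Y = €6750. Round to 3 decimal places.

0.409

At Y = 6750: Q = 1007.750.
dQ/dY = 0.061.
η = (dQ/dY)·(Y/Q) = 0.061 × (6750/1007.750) = 0.409.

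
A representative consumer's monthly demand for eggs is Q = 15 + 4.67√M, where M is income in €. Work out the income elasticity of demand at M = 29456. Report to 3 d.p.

At M = 29456: Q = 816.500.
dQ/dM = 4.67/(2√M) = 0.013605 at this income.
η = (dQ/dM)·(M/Q) = 0.013605 × (29456/816.500) = 0.491.

0.491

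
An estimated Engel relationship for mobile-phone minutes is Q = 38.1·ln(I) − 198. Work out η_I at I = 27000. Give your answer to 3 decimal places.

0.200

At I = 27000: Q = 190.757.
dQ/dI = 38.1/I = 0.00141111 at this income.
η = (dQ/dI)·(I/Q) = 0.00141111 × (27000/190.757) = 0.200.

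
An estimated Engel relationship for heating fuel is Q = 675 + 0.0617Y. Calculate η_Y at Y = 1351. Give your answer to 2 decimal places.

0.11

At Y = 1351: Q = 758.357.
dQ/dY = 0.0617.
η = (dQ/dY)·(Y/Q) = 0.0617 × (1351/758.357) = 0.11.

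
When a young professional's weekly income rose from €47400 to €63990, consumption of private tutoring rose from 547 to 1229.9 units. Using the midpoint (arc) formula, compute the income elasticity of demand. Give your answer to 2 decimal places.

ΔQ = 1229.9 − 547 = 682.9; midpoint Q̄ = (547 + 1229.9)/2 = 888.45.
ΔI = 63990 − 47400 = 16590; midpoint Ī = (47400 + 63990)/2 = 55695.
η = (ΔQ/Q̄) ÷ (ΔI/Ī) = (682.9/888.45) ÷ (16590/55695) = 2.58.

2.58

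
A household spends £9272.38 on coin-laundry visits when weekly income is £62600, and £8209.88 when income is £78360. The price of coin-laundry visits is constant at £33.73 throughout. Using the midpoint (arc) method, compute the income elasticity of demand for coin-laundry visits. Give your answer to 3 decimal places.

-0.544

With a constant price, Q₁ = 9272.38/33.73 = 274.900 and Q₂ = 8209.88/33.73 = 243.400 (equivalently, work directly with expenditure since P cancels).
Midpoint %ΔQ = (8209.88 − 9272.38)/8741.13 = -0.12155; midpoint %ΔI = (78360 − 62600)/70480 = 0.22361.
η = -0.12155 / 0.22361 = -0.544.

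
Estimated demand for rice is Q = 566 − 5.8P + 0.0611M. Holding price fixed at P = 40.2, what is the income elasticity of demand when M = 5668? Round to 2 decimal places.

0.51

At P = 40.2, M = 5668: Q = 679.155.
Holding P constant, ∂Q/∂M = 0.0611.
η_M = (∂Q/∂M)·(M/Q) = 0.0611 × (5668/679.155) = 0.51.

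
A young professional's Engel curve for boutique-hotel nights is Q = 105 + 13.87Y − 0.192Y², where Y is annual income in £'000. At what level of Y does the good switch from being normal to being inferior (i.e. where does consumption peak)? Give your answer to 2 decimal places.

dQ/dY = 13.87 − 0.384Y.
The good is inferior where dQ/dY < 0. Setting dQ/dY = 0 gives Y = 13.87 / 0.384 = 36.12.

36.12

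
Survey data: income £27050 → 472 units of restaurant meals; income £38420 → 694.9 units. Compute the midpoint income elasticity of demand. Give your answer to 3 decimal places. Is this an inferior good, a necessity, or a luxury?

ΔQ = 694.9 − 472 = 222.9; midpoint Q̄ = (472 + 694.9)/2 = 583.45.
ΔI = 38420 − 27050 = 11370; midpoint Ī = (27050 + 38420)/2 = 32735.
η = (ΔQ/Q̄) ÷ (ΔI/Ī) = (222.9/583.45) ÷ (11370/32735) = 1.100.
η > 1 ⇒ luxury.

1.100 (luxury)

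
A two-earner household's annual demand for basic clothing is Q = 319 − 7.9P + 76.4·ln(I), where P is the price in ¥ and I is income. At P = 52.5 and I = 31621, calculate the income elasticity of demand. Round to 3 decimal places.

At P = 52.5, I = 31621: Q = 695.874.
Holding P constant, ∂Q/∂I = 76.4/I = 0.00241612.
η_I = (∂Q/∂I)·(I/Q) = 0.00241612 × (31621/695.874) = 0.110.

0.110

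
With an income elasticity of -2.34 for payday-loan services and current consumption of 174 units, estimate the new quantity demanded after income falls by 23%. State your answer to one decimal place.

%ΔQ ≈ η × %ΔI = -2.34 × (-23%) = 53.82%.
New Q ≈ 174 × (1 + 0.5382) = 267.6.

267.6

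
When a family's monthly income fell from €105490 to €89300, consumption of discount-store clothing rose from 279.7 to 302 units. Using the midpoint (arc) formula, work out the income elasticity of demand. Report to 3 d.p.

-0.461

ΔQ = 302 − 279.7 = 22.3; midpoint Q̄ = (279.7 + 302)/2 = 290.85.
ΔI = 89300 − 105490 = -16190; midpoint Ī = (105490 + 89300)/2 = 97395.
η = (ΔQ/Q̄) ÷ (ΔI/Ī) = (22.3/290.85) ÷ (-16190/97395) = -0.461.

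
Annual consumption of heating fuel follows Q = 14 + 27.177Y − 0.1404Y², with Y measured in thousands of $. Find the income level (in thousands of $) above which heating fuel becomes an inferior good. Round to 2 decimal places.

96.78

dQ/dY = 27.177 − 0.2808Y.
The good is inferior where dQ/dY < 0. Setting dQ/dY = 0 gives Y = 27.177 / 0.2808 = 96.78.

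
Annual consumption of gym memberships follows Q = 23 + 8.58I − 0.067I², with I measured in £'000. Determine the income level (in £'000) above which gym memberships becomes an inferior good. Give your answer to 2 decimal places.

64.03

dQ/dI = 8.58 − 0.134I.
The good is inferior where dQ/dI < 0. Setting dQ/dI = 0 gives I = 8.58 / 0.134 = 64.03.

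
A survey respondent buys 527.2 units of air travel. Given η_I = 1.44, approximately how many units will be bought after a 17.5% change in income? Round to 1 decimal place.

%ΔQ ≈ η × %ΔI = 1.44 × 17.5% = 25.2%.
New Q ≈ 527.2 × (1 + 0.252) = 660.1.

660.1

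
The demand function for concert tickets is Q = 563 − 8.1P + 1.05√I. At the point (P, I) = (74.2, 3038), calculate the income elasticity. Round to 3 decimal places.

1.457

At P = 74.2, I = 3038: Q = 19.854.
Holding P constant, ∂Q/∂I = 1.05/(2√I) = 0.00952501.
η_I = (∂Q/∂I)·(I/Q) = 0.00952501 × (3038/19.854) = 1.457.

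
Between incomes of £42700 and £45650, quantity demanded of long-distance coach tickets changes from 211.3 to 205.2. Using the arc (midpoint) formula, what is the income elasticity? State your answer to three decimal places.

ΔQ = 205.2 − 211.3 = -6.1; midpoint Q̄ = (211.3 + 205.2)/2 = 208.25.
ΔI = 45650 − 42700 = 2950; midpoint Ī = (42700 + 45650)/2 = 44175.
η = (ΔQ/Q̄) ÷ (ΔI/Ī) = (-6.1/208.25) ÷ (2950/44175) = -0.439.

-0.439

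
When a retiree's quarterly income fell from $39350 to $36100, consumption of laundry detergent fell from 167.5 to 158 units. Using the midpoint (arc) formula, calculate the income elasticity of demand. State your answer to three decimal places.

0.678

ΔQ = 158 − 167.5 = -9.5; midpoint Q̄ = (167.5 + 158)/2 = 162.75.
ΔI = 36100 − 39350 = -3250; midpoint Ī = (39350 + 36100)/2 = 37725.
η = (ΔQ/Q̄) ÷ (ΔI/Ī) = (-9.5/162.75) ÷ (-3250/37725) = 0.678.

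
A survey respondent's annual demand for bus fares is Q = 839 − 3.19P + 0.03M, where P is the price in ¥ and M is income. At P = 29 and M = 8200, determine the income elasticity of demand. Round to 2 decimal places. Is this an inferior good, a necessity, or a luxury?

At P = 29, M = 8200: Q = 992.490.
Holding P constant, ∂Q/∂M = 0.03.
η_M = (∂Q/∂M)·(M/Q) = 0.03 × (8200/992.490) = 0.25.
Since 0 < η < 1, this is a necessity.

0.25 (necessity)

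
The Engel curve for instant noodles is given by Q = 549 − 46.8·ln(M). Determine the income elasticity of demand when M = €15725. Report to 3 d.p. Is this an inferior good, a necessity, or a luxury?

-0.484 (inferior good)

At M = 15725: Q = 96.771.
dQ/dM = -46.8/M = -0.00297615 at this income.
η = (dQ/dM)·(M/Q) = -0.00297615 × (15725/96.771) = -0.484.
Since η < 0, the good is an inferior good.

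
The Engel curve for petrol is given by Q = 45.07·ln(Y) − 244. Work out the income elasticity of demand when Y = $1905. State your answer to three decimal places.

0.468

At Y = 1905: Q = 96.379.
dQ/dY = 45.07/Y = 0.0236588 at this income.
η = (dQ/dY)·(Y/Q) = 0.0236588 × (1905/96.379) = 0.468.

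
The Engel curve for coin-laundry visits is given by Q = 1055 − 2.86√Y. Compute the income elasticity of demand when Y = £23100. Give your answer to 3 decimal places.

At Y = 23100: Q = 620.318.
dQ/dY = -2.86/(2√Y) = -0.00940871 at this income.
η = (dQ/dY)·(Y/Q) = -0.00940871 × (23100/620.318) = -0.350.

-0.350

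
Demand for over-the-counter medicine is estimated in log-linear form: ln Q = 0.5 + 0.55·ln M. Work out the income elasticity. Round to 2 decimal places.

0.55

In a log-linear demand, the coefficient on ln M is the income elasticity.
So η = 0.55.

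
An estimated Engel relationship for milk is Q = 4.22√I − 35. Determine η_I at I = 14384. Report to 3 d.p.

At I = 14384: Q = 471.119.
dQ/dI = 4.22/(2√I) = 0.0175931 at this income.
η = (dQ/dI)·(I/Q) = 0.0175931 × (14384/471.119) = 0.537.

0.537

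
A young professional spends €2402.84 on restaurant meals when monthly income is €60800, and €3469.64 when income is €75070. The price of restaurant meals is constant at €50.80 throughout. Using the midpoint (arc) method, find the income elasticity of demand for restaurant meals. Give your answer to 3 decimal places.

1.730

With a constant price, Q₁ = 2402.84/50.80 = 47.300 and Q₂ = 3469.64/50.80 = 68.300 (equivalently, work directly with expenditure since P cancels).
Midpoint %ΔQ = (3469.64 − 2402.84)/2936.24 = 0.36332; midpoint %ΔI = (75070 − 60800)/67935 = 0.21005.
η = 0.36332 / 0.21005 = 1.730.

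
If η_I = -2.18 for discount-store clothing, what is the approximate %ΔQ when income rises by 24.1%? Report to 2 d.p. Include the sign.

-52.54%

%ΔQ ≈ η × %ΔI = -2.18 × 24.1% = -52.54%.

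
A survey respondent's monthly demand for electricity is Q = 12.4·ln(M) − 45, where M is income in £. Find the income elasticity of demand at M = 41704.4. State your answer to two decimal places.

At M = 41704.4: Q = 86.916.
dQ/dM = 12.4/M = 0.000297331 at this income.
η = (dQ/dM)·(M/Q) = 0.000297331 × (41704.4/86.916) = 0.14.

0.14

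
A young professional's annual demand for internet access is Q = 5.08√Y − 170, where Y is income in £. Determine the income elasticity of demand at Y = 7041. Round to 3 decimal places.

0.832

At Y = 7041: Q = 256.266.
dQ/dY = 5.08/(2√Y) = 0.0302703 at this income.
η = (dQ/dY)·(Y/Q) = 0.0302703 × (7041/256.266) = 0.832.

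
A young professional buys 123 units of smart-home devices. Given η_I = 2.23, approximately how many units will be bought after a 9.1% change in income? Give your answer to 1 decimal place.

148.0

%ΔQ ≈ η × %ΔI = 2.23 × 9.1% = 20.293%.
New Q ≈ 123 × (1 + 0.20293) = 148.0.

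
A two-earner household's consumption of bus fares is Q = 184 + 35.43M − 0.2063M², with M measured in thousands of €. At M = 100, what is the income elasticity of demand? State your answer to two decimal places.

At M = 100: Q = 1664.0000.
dQ/dM = 35.43 − 0.4126M = -5.83000.
η = (dQ/dM)·(M/Q) = -5.83000 × (100/1664.0000) = -0.35.

-0.35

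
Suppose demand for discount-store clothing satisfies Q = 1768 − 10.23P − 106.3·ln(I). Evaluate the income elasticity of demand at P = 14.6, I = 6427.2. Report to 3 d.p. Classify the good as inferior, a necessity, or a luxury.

-0.155 (inferior good)

At P = 14.6, I = 6427.2: Q = 686.572.
Holding P constant, ∂Q/∂I = -106.3/I = -0.0165391.
η_I = (∂Q/∂I)·(I/Q) = -0.0165391 × (6427.2/686.572) = -0.155.
Since η < 0, this is an inferior good.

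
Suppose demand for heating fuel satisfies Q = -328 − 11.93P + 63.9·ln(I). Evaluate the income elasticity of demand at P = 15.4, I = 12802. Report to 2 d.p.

0.69

At P = 15.4, I = 12802: Q = 92.603.
Holding P constant, ∂Q/∂I = 63.9/I = 0.00499141.
η_I = (∂Q/∂I)·(I/Q) = 0.00499141 × (12802/92.603) = 0.69.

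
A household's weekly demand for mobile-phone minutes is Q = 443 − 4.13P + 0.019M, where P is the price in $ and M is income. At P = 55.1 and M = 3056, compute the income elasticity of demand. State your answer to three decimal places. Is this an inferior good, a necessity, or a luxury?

At P = 55.1, M = 3056: Q = 273.501.
Holding P constant, ∂Q/∂M = 0.019.
η_M = (∂Q/∂M)·(M/Q) = 0.019 × (3056/273.501) = 0.212.
Since 0 < η < 1, this is a necessity.

0.212 (necessity)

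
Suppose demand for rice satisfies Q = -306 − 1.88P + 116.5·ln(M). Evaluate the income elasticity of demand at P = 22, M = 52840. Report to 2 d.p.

At P = 22, M = 52840: Q = 919.580.
Holding P constant, ∂Q/∂M = 116.5/M = 0.00220477.
η_M = (∂Q/∂M)·(M/Q) = 0.00220477 × (52840/919.580) = 0.13.

0.13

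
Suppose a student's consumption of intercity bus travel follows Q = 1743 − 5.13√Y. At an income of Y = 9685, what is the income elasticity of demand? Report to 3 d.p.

At Y = 9685: Q = 1238.144.
dQ/dY = -5.13/(2√Y) = -0.0260638 at this income.
η = (dQ/dY)·(Y/Q) = -0.0260638 × (9685/1238.144) = -0.204.

-0.204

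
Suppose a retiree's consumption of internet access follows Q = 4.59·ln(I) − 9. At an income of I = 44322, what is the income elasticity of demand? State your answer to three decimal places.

At I = 44322: Q = 40.109.
dQ/dI = 4.59/I = 0.00010356 at this income.
η = (dQ/dI)·(I/Q) = 0.00010356 × (44322/40.109) = 0.114.

0.114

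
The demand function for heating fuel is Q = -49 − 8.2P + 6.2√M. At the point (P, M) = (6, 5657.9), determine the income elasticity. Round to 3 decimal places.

At P = 6, M = 5657.9: Q = 368.158.
Holding P constant, ∂Q/∂M = 6.2/(2√M) = 0.041213.
η_M = (∂Q/∂M)·(M/Q) = 0.041213 × (5657.9/368.158) = 0.633.

0.633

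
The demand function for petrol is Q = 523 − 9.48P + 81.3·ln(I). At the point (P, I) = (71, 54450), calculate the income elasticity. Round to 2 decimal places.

0.11

At P = 71, I = 54450: Q = 736.500.
Holding P constant, ∂Q/∂I = 81.3/I = 0.00149311.
η_I = (∂Q/∂I)·(I/Q) = 0.00149311 × (54450/736.500) = 0.11.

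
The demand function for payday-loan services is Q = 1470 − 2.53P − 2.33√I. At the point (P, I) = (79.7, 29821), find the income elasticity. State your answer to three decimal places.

At P = 79.7, I = 29821: Q = 865.997.
Holding P constant, ∂Q/∂I = -2.33/(2√I) = -0.00674629.
η_I = (∂Q/∂I)·(I/Q) = -0.00674629 × (29821/865.997) = -0.232.

-0.232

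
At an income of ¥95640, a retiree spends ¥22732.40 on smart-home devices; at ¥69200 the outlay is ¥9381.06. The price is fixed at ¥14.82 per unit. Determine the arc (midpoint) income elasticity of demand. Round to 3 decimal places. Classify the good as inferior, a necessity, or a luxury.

With a constant price, Q₁ = 22732.40/14.82 = 1533.900 and Q₂ = 9381.06/14.82 = 633.000 (equivalently, work directly with expenditure since P cancels).
Midpoint %ΔQ = (9381.06 − 22732.40)/16056.73 = -0.83151; midpoint %ΔI = (69200 − 95640)/82420 = -0.32080.
η = -0.83151 / -0.32080 = 2.592.
η > 1 ⇒ luxury.

2.592 (luxury)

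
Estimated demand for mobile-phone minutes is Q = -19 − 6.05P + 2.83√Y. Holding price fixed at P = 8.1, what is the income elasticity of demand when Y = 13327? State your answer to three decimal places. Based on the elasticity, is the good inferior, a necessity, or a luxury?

0.631 (necessity)

At P = 8.1, Y = 13327: Q = 258.698.
Holding P constant, ∂Q/∂Y = 2.83/(2√Y) = 0.0122572.
η_Y = (∂Q/∂Y)·(Y/Q) = 0.0122572 × (13327/258.698) = 0.631.
Since 0 < η < 1, this is a necessity.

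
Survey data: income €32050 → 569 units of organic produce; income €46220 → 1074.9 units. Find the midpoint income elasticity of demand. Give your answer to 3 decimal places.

1.700

ΔQ = 1074.9 − 569 = 505.9; midpoint Q̄ = (569 + 1074.9)/2 = 821.95.
ΔI = 46220 − 32050 = 14170; midpoint Ī = (32050 + 46220)/2 = 39135.
η = (ΔQ/Q̄) ÷ (ΔI/Ī) = (505.9/821.95) ÷ (14170/39135) = 1.700.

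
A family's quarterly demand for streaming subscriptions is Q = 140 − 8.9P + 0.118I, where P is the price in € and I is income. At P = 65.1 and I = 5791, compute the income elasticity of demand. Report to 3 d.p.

2.801

At P = 65.1, I = 5791: Q = 243.948.
Holding P constant, ∂Q/∂I = 0.118.
η_I = (∂Q/∂I)·(I/Q) = 0.118 × (5791/243.948) = 2.801.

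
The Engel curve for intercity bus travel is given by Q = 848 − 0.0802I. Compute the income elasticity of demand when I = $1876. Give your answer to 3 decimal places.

-0.216

At I = 1876: Q = 697.545.
dQ/dI = −0.0802.
η = (dQ/dI)·(I/Q) = -0.0802 × (1876/697.545) = -0.216.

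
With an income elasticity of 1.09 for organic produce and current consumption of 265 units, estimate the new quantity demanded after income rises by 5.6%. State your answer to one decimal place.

%ΔQ ≈ η × %ΔI = 1.09 × 5.6% = 6.104%.
New Q ≈ 265 × (1 + 0.06104) = 281.2.

281.2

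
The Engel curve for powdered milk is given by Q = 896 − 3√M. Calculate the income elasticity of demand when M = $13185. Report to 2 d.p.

-0.31

At M = 13185: Q = 551.522.
dQ/dM = -3/(2√M) = -0.0130632 at this income.
η = (dQ/dM)·(M/Q) = -0.0130632 × (13185/551.522) = -0.31.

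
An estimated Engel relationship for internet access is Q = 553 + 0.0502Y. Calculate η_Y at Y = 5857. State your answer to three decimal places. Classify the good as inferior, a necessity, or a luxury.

At Y = 5857: Q = 847.021.
dQ/dY = 0.0502.
η = (dQ/dY)·(Y/Q) = 0.0502 × (5857/847.021) = 0.347.
Since 0 < η < 1, the good is a necessity.

0.347 (necessity)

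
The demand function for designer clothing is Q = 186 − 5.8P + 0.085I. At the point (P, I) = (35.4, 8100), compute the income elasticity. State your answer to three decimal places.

At P = 35.4, I = 8100: Q = 669.180.
Holding P constant, ∂Q/∂I = 0.085.
η_I = (∂Q/∂I)·(I/Q) = 0.085 × (8100/669.180) = 1.029.

1.029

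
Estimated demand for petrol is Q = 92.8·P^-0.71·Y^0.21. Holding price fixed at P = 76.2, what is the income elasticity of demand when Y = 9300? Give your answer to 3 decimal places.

For a multiplicative demand Q = A·P^α·Y^β, the income elasticity is β everywhere.
Here β = 0.21, so η = 0.210.

0.210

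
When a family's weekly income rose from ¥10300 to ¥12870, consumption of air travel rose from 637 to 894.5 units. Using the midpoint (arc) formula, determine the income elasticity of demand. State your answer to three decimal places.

ΔQ = 894.5 − 637 = 257.5; midpoint Q̄ = (637 + 894.5)/2 = 765.75.
ΔI = 12870 − 10300 = 2570; midpoint Ī = (10300 + 12870)/2 = 11585.
η = (ΔQ/Q̄) ÷ (ΔI/Ī) = (257.5/765.75) ÷ (2570/11585) = 1.516.

1.516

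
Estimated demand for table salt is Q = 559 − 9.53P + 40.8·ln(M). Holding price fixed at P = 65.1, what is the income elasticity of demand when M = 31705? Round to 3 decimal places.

At P = 65.1, M = 31705: Q = 361.458.
Holding P constant, ∂Q/∂M = 40.8/M = 0.00128686.
η_M = (∂Q/∂M)·(M/Q) = 0.00128686 × (31705/361.458) = 0.113.

0.113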